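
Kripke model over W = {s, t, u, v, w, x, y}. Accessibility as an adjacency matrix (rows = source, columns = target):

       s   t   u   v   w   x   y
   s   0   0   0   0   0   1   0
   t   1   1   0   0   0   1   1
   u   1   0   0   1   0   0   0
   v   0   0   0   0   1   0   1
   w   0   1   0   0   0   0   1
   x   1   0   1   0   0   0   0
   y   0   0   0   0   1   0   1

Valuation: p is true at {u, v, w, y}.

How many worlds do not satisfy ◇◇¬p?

s: successors {x}; ◇¬p there: x:T. ✓
t: successors {s, t, x, y}; ◇¬p there: s:T, t:T, x:T, y:F. ✓
u: successors {s, v}; ◇¬p there: s:T, v:F. ✓
v: successors {w, y}; ◇¬p there: w:T, y:F. ✓
w: successors {t, y}; ◇¬p there: t:T, y:F. ✓
x: successors {s, u}; ◇¬p there: s:T, u:T. ✓
y: successors {w, y}; ◇¬p there: w:T, y:F. ✓
Satisfying worlds: {s, t, u, v, w, x, y}.
So ◇◇¬p fails at the other 0 worlds.

0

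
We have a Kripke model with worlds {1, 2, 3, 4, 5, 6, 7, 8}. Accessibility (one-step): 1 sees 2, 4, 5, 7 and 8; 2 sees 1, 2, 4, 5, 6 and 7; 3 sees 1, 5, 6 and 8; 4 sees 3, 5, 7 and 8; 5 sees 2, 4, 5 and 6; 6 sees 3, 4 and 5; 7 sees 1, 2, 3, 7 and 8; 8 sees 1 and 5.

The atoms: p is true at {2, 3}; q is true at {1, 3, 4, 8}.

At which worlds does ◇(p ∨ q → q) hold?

1: successors {2, 4, 5, 7, 8}; p ∨ q → q there: 2:F, 4:T, 5:T, 7:T, 8:T. ✓
2: successors {1, 2, 4, 5, 6, 7}; p ∨ q → q there: 1:T, 2:F, 4:T, 5:T, 6:T, 7:T. ✓
3: successors {1, 5, 6, 8}; p ∨ q → q there: 1:T, 5:T, 6:T, 8:T. ✓
4: successors {3, 5, 7, 8}; p ∨ q → q there: 3:T, 5:T, 7:T, 8:T. ✓
5: successors {2, 4, 5, 6}; p ∨ q → q there: 2:F, 4:T, 5:T, 6:T. ✓
6: successors {3, 4, 5}; p ∨ q → q there: 3:T, 4:T, 5:T. ✓
7: successors {1, 2, 3, 7, 8}; p ∨ q → q there: 1:T, 2:F, 3:T, 7:T, 8:T. ✓
8: successors {1, 5}; p ∨ q → q there: 1:T, 5:T. ✓

{1, 2, 3, 4, 5, 6, 7, 8}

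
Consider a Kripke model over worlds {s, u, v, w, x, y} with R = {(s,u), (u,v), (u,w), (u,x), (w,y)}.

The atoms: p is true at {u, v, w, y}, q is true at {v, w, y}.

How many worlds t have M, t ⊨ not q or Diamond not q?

s: not q is T, Diamond not q is T. ✓
u: not q is T, Diamond not q is T. ✓
v: not q is F, Diamond not q is F. ✗
w: not q is F, Diamond not q is F. ✗
x: not q is T, Diamond not q is F. ✓
y: not q is F, Diamond not q is F. ✗
Satisfying worlds: {s, u, x}.

3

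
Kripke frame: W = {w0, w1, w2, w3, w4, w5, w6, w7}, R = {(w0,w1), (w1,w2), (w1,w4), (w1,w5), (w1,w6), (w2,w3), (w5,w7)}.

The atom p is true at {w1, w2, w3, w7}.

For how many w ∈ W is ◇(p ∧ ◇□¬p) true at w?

2

w0: successors {w1}; p ∧ ◇□¬p there: w1:T. ✓
w1: successors {w2, w4, w5, w6}; p ∧ ◇□¬p there: w2:T, w4:F, w5:F, w6:F. ✓
w2: successors {w3}; p ∧ ◇□¬p there: w3:F. ✗
w3: no successors, so ◇(p ∧ ◇□¬p) fails. ✗
w4: no successors, so ◇(p ∧ ◇□¬p) fails. ✗
w5: successors {w7}; p ∧ ◇□¬p there: w7:F. ✗
w6: no successors, so ◇(p ∧ ◇□¬p) fails. ✗
w7: no successors, so ◇(p ∧ ◇□¬p) fails. ✗
Satisfying worlds: {w0, w1}.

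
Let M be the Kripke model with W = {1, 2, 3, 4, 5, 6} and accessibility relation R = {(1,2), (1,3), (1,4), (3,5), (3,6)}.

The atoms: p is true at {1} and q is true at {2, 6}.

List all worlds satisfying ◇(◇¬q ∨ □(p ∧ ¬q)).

{1, 3}

1: successors {2, 3, 4}; ◇¬q ∨ □(p ∧ ¬q) there: 2:T, 3:T, 4:T. ✓
2: no successors, so ◇(◇¬q ∨ □(p ∧ ¬q)) fails. ✗
3: successors {5, 6}; ◇¬q ∨ □(p ∧ ¬q) there: 5:T, 6:T. ✓
4: no successors, so ◇(◇¬q ∨ □(p ∧ ¬q)) fails. ✗
5: no successors, so ◇(◇¬q ∨ □(p ∧ ¬q)) fails. ✗
6: no successors, so ◇(◇¬q ∨ □(p ∧ ¬q)) fails. ✗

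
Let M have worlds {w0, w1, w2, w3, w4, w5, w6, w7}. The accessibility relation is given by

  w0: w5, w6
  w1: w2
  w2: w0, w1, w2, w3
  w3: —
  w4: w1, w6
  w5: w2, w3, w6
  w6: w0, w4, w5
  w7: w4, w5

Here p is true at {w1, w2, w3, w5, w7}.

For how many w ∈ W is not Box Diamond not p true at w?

w0: Box Diamond not p is T. ✗
w1: Box Diamond not p is T. ✗
w2: Box Diamond not p is F. ✓
w3: Box Diamond not p is T. ✗
w4: Box Diamond not p is F. ✓
w5: Box Diamond not p is F. ✓
w6: Box Diamond not p is T. ✗
w7: Box Diamond not p is T. ✗
Satisfying worlds: {w2, w4, w5}.

3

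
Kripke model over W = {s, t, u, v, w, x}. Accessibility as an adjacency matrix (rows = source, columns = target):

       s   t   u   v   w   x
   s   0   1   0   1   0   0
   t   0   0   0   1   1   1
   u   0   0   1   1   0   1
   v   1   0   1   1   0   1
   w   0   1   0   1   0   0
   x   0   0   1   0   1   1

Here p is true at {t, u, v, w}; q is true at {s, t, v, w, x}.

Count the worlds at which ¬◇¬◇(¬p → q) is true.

s: ◇¬◇(¬p → q) is F. ✓
t: ◇¬◇(¬p → q) is F. ✓
u: ◇¬◇(¬p → q) is F. ✓
v: ◇¬◇(¬p → q) is F. ✓
w: ◇¬◇(¬p → q) is F. ✓
x: ◇¬◇(¬p → q) is F. ✓
Satisfying worlds: {s, t, u, v, w, x}.

6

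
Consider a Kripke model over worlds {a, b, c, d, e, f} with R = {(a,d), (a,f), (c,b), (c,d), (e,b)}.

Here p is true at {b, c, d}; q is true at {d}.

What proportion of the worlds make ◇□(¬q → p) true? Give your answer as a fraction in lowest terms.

1/2

a: successors {d, f}; □(¬q → p) there: d:T, f:T. ✓
b: no successors, so ◇□(¬q → p) fails. ✗
c: successors {b, d}; □(¬q → p) there: b:T, d:T. ✓
d: no successors, so ◇□(¬q → p) fails. ✗
e: successors {b}; □(¬q → p) there: b:T. ✓
f: no successors, so ◇□(¬q → p) fails. ✗
That's 3 of 6 worlds, so 3/6 = 1/2.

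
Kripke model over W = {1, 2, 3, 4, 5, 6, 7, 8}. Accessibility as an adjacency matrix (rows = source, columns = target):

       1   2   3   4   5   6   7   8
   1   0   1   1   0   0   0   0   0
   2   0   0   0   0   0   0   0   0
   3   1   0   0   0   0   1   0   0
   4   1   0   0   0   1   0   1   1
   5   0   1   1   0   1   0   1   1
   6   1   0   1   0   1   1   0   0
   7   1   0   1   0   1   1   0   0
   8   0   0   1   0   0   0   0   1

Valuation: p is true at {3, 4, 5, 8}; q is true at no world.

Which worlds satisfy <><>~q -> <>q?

{2}

1: <><>~q is T, <>q is F. ✗
2: <><>~q is F, <>q is F. ✓
3: <><>~q is T, <>q is F. ✗
4: <><>~q is T, <>q is F. ✗
5: <><>~q is T, <>q is F. ✗
6: <><>~q is T, <>q is F. ✗
7: <><>~q is T, <>q is F. ✗
8: <><>~q is T, <>q is F. ✗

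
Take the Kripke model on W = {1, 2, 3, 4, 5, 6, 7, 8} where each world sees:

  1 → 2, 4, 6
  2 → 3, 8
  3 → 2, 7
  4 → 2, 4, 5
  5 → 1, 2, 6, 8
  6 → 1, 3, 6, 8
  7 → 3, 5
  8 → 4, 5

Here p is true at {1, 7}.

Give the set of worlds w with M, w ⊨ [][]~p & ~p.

1: [][]~p is F, ~p is F. ✗
2: [][]~p is F, ~p is T. ✗
3: [][]~p is T, ~p is T. ✓
4: [][]~p is F, ~p is T. ✗
5: [][]~p is F, ~p is T. ✗
6: [][]~p is F, ~p is T. ✗
7: [][]~p is F, ~p is F. ✗
8: [][]~p is F, ~p is T. ✗

{3}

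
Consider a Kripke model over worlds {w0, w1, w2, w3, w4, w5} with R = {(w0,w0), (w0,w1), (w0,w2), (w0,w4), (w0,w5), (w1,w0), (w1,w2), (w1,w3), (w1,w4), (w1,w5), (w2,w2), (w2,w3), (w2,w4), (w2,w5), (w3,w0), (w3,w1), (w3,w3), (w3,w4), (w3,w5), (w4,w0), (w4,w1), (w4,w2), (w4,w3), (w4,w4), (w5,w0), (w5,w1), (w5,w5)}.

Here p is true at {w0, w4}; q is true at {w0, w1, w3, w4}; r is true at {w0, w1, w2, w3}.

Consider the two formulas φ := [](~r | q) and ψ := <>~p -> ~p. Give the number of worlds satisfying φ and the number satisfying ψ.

For [](~r | q):
w0: successors {w0, w1, w2, w4, w5}; ~r | q there: w0:T, w1:T, w2:F, w4:T, w5:T. ✗
w1: successors {w0, w2, w3, w4, w5}; ~r | q there: w0:T, w2:F, w3:T, w4:T, w5:T. ✗
w2: successors {w2, w3, w4, w5}; ~r | q there: w2:F, w3:T, w4:T, w5:T. ✗
w3: successors {w0, w1, w3, w4, w5}; ~r | q there: w0:T, w1:T, w3:T, w4:T, w5:T. ✓
w4: successors {w0, w1, w2, w3, w4}; ~r | q there: w0:T, w1:T, w2:F, w3:T, w4:T. ✗
w5: successors {w0, w1, w5}; ~r | q there: w0:T, w1:T, w5:T. ✓
— 2 worlds.
For <>~p -> ~p:
w0: <>~p is T, ~p is F. ✗
w1: <>~p is T, ~p is T. ✓
w2: <>~p is T, ~p is T. ✓
w3: <>~p is T, ~p is T. ✓
w4: <>~p is T, ~p is F. ✗
w5: <>~p is T, ~p is T. ✓
— 4 worlds.

2 and 4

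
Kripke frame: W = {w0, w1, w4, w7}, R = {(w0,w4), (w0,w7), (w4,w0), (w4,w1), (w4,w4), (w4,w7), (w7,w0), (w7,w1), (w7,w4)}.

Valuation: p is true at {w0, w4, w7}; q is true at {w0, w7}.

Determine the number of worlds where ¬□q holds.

w0: □q is F. ✓
w1: □q is T. ✗
w4: □q is F. ✓
w7: □q is F. ✓
Satisfying worlds: {w0, w4, w7}.

3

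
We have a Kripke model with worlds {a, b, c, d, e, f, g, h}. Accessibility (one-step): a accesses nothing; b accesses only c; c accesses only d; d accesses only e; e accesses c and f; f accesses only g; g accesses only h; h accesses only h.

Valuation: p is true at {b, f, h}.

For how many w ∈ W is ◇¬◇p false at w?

5

a: no successors, so ◇¬◇p fails. ✗
b: successors {c}; ¬◇p there: c:T. ✓
c: successors {d}; ¬◇p there: d:T. ✓
d: successors {e}; ¬◇p there: e:F. ✗
e: successors {c, f}; ¬◇p there: c:T, f:T. ✓
f: successors {g}; ¬◇p there: g:F. ✗
g: successors {h}; ¬◇p there: h:F. ✗
h: successors {h}; ¬◇p there: h:F. ✗
Satisfying worlds: {b, c, e}.
So ◇¬◇p fails at the other 5 worlds.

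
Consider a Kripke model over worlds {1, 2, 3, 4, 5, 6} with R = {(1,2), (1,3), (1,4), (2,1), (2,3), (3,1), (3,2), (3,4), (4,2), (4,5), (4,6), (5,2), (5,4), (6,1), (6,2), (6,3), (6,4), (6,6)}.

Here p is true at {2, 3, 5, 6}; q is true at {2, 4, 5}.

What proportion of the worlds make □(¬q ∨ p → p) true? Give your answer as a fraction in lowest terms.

1: successors {2, 3, 4}; ¬q ∨ p → p there: 2:T, 3:T, 4:T. ✓
2: successors {1, 3}; ¬q ∨ p → p there: 1:F, 3:T. ✗
3: successors {1, 2, 4}; ¬q ∨ p → p there: 1:F, 2:T, 4:T. ✗
4: successors {2, 5, 6}; ¬q ∨ p → p there: 2:T, 5:T, 6:T. ✓
5: successors {2, 4}; ¬q ∨ p → p there: 2:T, 4:T. ✓
6: successors {1, 2, 3, 4, 6}; ¬q ∨ p → p there: 1:F, 2:T, 3:T, 4:T, 6:T. ✗
That's 3 of 6 worlds, so 3/6 = 1/2.

1/2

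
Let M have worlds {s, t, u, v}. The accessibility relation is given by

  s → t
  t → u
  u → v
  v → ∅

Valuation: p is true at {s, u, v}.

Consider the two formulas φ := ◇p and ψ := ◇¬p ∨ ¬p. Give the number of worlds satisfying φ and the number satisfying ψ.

2 and 2

For ◇p:
s: successors {t}; p there: t:F. ✗
t: successors {u}; p there: u:T. ✓
u: successors {v}; p there: v:T. ✓
v: no successors, so ◇p fails. ✗
— 2 worlds.
For ◇¬p ∨ ¬p:
s: ◇¬p is T, ¬p is F. ✓
t: ◇¬p is F, ¬p is T. ✓
u: ◇¬p is F, ¬p is F. ✗
v: ◇¬p is F, ¬p is F. ✗
— 2 worlds.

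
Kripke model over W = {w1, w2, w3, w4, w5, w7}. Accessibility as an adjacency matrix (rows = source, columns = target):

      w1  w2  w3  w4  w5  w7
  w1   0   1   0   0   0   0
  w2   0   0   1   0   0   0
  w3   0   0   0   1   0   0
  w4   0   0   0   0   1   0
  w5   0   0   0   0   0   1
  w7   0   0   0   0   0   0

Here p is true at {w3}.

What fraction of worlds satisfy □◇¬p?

w1: successors {w2}; ◇¬p there: w2:F. ✗
w2: successors {w3}; ◇¬p there: w3:T. ✓
w3: successors {w4}; ◇¬p there: w4:T. ✓
w4: successors {w5}; ◇¬p there: w5:T. ✓
w5: successors {w7}; ◇¬p there: w7:F. ✗
w7: no successors, so □◇¬p holds vacuously. ✓
That's 4 of 6 worlds, so 4/6 = 2/3.

2/3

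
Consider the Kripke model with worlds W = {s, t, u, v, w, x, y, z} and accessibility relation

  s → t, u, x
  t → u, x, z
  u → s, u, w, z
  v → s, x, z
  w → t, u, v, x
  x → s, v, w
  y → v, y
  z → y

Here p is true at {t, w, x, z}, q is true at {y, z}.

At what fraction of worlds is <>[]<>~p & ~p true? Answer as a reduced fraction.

1/2

s: <>[]<>~p is T, ~p is T. ✓
t: <>[]<>~p is T, ~p is F. ✗
u: <>[]<>~p is T, ~p is T. ✓
v: <>[]<>~p is T, ~p is T. ✓
w: <>[]<>~p is T, ~p is F. ✗
x: <>[]<>~p is T, ~p is F. ✗
y: <>[]<>~p is T, ~p is T. ✓
z: <>[]<>~p is T, ~p is F. ✗
That's 4 of 8 worlds, so 4/8 = 1/2.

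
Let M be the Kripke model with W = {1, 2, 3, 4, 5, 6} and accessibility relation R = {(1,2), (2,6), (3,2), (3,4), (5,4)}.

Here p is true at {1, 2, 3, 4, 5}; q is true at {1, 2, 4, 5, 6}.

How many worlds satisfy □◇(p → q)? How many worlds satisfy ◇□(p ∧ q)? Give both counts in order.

3 and 3

For □◇(p → q):
1: successors {2}; ◇(p → q) there: 2:T. ✓
2: successors {6}; ◇(p → q) there: 6:F. ✗
3: successors {2, 4}; ◇(p → q) there: 2:T, 4:F. ✗
4: no successors, so □◇(p → q) holds vacuously. ✓
5: successors {4}; ◇(p → q) there: 4:F. ✗
6: no successors, so □◇(p → q) holds vacuously. ✓
— 3 worlds.
For ◇□(p ∧ q):
1: successors {2}; □(p ∧ q) there: 2:F. ✗
2: successors {6}; □(p ∧ q) there: 6:T. ✓
3: successors {2, 4}; □(p ∧ q) there: 2:F, 4:T. ✓
4: no successors, so ◇□(p ∧ q) fails. ✗
5: successors {4}; □(p ∧ q) there: 4:T. ✓
6: no successors, so ◇□(p ∧ q) fails. ✗
— 3 worlds.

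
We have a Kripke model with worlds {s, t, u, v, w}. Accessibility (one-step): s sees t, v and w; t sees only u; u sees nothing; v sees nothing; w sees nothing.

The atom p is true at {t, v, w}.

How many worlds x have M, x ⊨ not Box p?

1

s: Box p is T. ✗
t: Box p is F. ✓
u: Box p is T. ✗
v: Box p is T. ✗
w: Box p is T. ✗
Satisfying worlds: {t}.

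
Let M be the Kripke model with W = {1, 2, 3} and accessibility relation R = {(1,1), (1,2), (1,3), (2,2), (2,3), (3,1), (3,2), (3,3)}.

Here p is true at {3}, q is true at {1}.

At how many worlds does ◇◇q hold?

1: successors {1, 2, 3}; ◇q there: 1:T, 2:F, 3:T. ✓
2: successors {2, 3}; ◇q there: 2:F, 3:T. ✓
3: successors {1, 2, 3}; ◇q there: 1:T, 2:F, 3:T. ✓
Satisfying worlds: {1, 2, 3}.

3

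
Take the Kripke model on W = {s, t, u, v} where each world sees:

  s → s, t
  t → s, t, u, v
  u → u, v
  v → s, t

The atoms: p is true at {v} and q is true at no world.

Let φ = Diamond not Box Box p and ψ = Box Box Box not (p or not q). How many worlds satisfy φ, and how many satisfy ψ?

4 and 0

For Diamond not Box Box p:
s: successors {s, t}; not Box Box p there: s:T, t:T. ✓
t: successors {s, t, u, v}; not Box Box p there: s:T, t:T, u:T, v:T. ✓
u: successors {u, v}; not Box Box p there: u:T, v:T. ✓
v: successors {s, t}; not Box Box p there: s:T, t:T. ✓
— 4 worlds.
For Box Box Box not (p or not q):
s: successors {s, t}; Box Box not (p or not q) there: s:F, t:F. ✗
t: successors {s, t, u, v}; Box Box not (p or not q) there: s:F, t:F, u:F, v:F. ✗
u: successors {u, v}; Box Box not (p or not q) there: u:F, v:F. ✗
v: successors {s, t}; Box Box not (p or not q) there: s:F, t:F. ✗
— 0 worlds.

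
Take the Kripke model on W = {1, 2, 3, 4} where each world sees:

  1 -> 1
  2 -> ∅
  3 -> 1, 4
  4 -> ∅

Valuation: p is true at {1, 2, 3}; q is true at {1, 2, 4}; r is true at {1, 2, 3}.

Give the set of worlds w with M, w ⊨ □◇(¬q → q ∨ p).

{1, 2, 4}

1: successors {1}; ◇(¬q → q ∨ p) there: 1:T. ✓
2: no successors, so □◇(¬q → q ∨ p) holds vacuously. ✓
3: successors {1, 4}; ◇(¬q → q ∨ p) there: 1:T, 4:F. ✗
4: no successors, so □◇(¬q → q ∨ p) holds vacuously. ✓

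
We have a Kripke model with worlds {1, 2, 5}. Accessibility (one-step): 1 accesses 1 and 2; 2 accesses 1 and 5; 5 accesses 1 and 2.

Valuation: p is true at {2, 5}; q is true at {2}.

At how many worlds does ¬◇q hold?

1

1: ◇q is T. ✗
2: ◇q is F. ✓
5: ◇q is T. ✗
Satisfying worlds: {2}.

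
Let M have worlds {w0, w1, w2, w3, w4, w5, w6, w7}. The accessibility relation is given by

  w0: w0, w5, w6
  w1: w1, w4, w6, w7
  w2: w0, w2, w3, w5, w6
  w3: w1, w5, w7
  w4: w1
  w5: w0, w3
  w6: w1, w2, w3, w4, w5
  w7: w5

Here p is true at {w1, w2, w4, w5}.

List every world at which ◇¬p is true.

w0: successors {w0, w5, w6}; ¬p there: w0:T, w5:F, w6:T. ✓
w1: successors {w1, w4, w6, w7}; ¬p there: w1:F, w4:F, w6:T, w7:T. ✓
w2: successors {w0, w2, w3, w5, w6}; ¬p there: w0:T, w2:F, w3:T, w5:F, w6:T. ✓
w3: successors {w1, w5, w7}; ¬p there: w1:F, w5:F, w7:T. ✓
w4: successors {w1}; ¬p there: w1:F. ✗
w5: successors {w0, w3}; ¬p there: w0:T, w3:T. ✓
w6: successors {w1, w2, w3, w4, w5}; ¬p there: w1:F, w2:F, w3:T, w4:F, w5:F. ✓
w7: successors {w5}; ¬p there: w5:F. ✗

{w0, w1, w2, w3, w5, w6}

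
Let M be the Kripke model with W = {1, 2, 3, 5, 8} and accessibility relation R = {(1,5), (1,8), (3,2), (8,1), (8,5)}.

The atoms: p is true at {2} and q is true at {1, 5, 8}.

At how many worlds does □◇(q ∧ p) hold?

1: successors {5, 8}; ◇(q ∧ p) there: 5:F, 8:F. ✗
2: no successors, so □◇(q ∧ p) holds vacuously. ✓
3: successors {2}; ◇(q ∧ p) there: 2:F. ✗
5: no successors, so □◇(q ∧ p) holds vacuously. ✓
8: successors {1, 5}; ◇(q ∧ p) there: 1:F, 5:F. ✗
Satisfying worlds: {2, 5}.

2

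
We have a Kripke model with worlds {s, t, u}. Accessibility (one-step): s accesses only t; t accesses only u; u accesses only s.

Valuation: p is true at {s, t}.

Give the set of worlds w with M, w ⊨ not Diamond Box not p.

{t, u}

s: Diamond Box not p is T. ✗
t: Diamond Box not p is F. ✓
u: Diamond Box not p is F. ✓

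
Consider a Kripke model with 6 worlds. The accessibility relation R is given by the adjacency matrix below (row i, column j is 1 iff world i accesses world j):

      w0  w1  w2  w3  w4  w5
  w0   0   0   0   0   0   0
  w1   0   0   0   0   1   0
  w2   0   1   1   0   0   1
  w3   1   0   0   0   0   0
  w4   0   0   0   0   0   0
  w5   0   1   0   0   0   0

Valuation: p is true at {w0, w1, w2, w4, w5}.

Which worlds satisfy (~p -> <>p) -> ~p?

w0: ~p -> <>p is T, ~p is F. ✗
w1: ~p -> <>p is T, ~p is F. ✗
w2: ~p -> <>p is T, ~p is F. ✗
w3: ~p -> <>p is T, ~p is T. ✓
w4: ~p -> <>p is T, ~p is F. ✗
w5: ~p -> <>p is T, ~p is F. ✗

{w3}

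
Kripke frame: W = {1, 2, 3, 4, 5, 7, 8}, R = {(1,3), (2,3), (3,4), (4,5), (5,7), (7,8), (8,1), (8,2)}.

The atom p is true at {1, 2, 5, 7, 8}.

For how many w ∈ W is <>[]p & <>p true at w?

1: <>[]p is F, <>p is F. ✗
2: <>[]p is F, <>p is F. ✗
3: <>[]p is T, <>p is F. ✗
4: <>[]p is T, <>p is T. ✓
5: <>[]p is T, <>p is T. ✓
7: <>[]p is T, <>p is T. ✓
8: <>[]p is F, <>p is T. ✗
Satisfying worlds: {4, 5, 7}.

3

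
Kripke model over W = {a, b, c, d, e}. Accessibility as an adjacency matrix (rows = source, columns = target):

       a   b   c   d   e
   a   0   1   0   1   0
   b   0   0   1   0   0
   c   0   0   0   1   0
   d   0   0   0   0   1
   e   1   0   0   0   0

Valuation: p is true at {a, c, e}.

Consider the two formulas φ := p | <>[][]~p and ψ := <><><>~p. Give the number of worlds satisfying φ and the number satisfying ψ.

For p | <>[][]~p:
a: p is T, <>[][]~p is T. ✓
b: p is F, <>[][]~p is F. ✗
c: p is T, <>[][]~p is F. ✓
d: p is F, <>[][]~p is T. ✓
e: p is T, <>[][]~p is F. ✓
— 4 worlds.
For <><><>~p:
a: successors {b, d}; <><>~p there: b:T, d:F. ✓
b: successors {c}; <><>~p there: c:F. ✗
c: successors {d}; <><>~p there: d:F. ✗
d: successors {e}; <><>~p there: e:T. ✓
e: successors {a}; <><>~p there: a:F. ✗
— 2 worlds.

4 and 2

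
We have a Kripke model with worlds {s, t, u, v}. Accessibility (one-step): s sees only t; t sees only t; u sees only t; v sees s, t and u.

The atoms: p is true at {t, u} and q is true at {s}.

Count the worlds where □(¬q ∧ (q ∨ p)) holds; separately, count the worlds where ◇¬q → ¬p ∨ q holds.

3 and 2

For □(¬q ∧ (q ∨ p)):
s: successors {t}; ¬q ∧ (q ∨ p) there: t:T. ✓
t: successors {t}; ¬q ∧ (q ∨ p) there: t:T. ✓
u: successors {t}; ¬q ∧ (q ∨ p) there: t:T. ✓
v: successors {s, t, u}; ¬q ∧ (q ∨ p) there: s:F, t:T, u:T. ✗
— 3 worlds.
For ◇¬q → ¬p ∨ q:
s: ◇¬q is T, ¬p ∨ q is T. ✓
t: ◇¬q is T, ¬p ∨ q is F. ✗
u: ◇¬q is T, ¬p ∨ q is F. ✗
v: ◇¬q is T, ¬p ∨ q is T. ✓
— 2 worlds.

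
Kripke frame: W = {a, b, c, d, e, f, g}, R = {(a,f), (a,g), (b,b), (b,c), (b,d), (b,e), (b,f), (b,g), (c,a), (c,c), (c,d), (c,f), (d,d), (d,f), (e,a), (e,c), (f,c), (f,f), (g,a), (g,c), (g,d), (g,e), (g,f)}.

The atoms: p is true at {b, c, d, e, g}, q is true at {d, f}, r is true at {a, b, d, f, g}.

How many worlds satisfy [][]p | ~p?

a: [][]p is F, ~p is T. ✓
b: [][]p is F, ~p is F. ✗
c: [][]p is F, ~p is F. ✗
d: [][]p is F, ~p is F. ✗
e: [][]p is F, ~p is F. ✗
f: [][]p is F, ~p is T. ✓
g: [][]p is F, ~p is F. ✗
Satisfying worlds: {a, f}.

2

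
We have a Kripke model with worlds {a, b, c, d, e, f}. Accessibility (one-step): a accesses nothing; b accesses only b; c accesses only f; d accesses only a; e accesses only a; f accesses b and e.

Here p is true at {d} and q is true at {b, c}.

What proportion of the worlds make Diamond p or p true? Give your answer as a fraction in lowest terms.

1/6

a: Diamond p is F, p is F. ✗
b: Diamond p is F, p is F. ✗
c: Diamond p is F, p is F. ✗
d: Diamond p is F, p is T. ✓
e: Diamond p is F, p is F. ✗
f: Diamond p is F, p is F. ✗
That's 1 of 6 worlds, so 1/6.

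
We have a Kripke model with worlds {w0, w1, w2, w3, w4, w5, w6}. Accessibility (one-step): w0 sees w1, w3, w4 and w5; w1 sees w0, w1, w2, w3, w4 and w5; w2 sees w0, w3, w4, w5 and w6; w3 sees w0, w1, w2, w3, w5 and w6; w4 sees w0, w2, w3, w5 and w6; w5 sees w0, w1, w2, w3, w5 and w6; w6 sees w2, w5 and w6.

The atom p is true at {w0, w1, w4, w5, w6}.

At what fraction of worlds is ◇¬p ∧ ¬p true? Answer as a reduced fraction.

w0: ◇¬p is T, ¬p is F. ✗
w1: ◇¬p is T, ¬p is F. ✗
w2: ◇¬p is T, ¬p is T. ✓
w3: ◇¬p is T, ¬p is T. ✓
w4: ◇¬p is T, ¬p is F. ✗
w5: ◇¬p is T, ¬p is F. ✗
w6: ◇¬p is T, ¬p is F. ✗
That's 2 of 7 worlds, so 2/7.

2/7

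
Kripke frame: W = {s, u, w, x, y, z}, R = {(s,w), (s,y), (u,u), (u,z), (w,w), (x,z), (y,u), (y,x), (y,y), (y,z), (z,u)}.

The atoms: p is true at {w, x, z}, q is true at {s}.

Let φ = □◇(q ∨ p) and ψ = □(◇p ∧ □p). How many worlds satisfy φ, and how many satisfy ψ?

For □◇(q ∨ p):
s: successors {w, y}; ◇(q ∨ p) there: w:T, y:T. ✓
u: successors {u, z}; ◇(q ∨ p) there: u:T, z:F. ✗
w: successors {w}; ◇(q ∨ p) there: w:T. ✓
x: successors {z}; ◇(q ∨ p) there: z:F. ✗
y: successors {u, x, y, z}; ◇(q ∨ p) there: u:T, x:T, y:T, z:F. ✗
z: successors {u}; ◇(q ∨ p) there: u:T. ✓
— 3 worlds.
For □(◇p ∧ □p):
s: successors {w, y}; ◇p ∧ □p there: w:T, y:F. ✗
u: successors {u, z}; ◇p ∧ □p there: u:F, z:F. ✗
w: successors {w}; ◇p ∧ □p there: w:T. ✓
x: successors {z}; ◇p ∧ □p there: z:F. ✗
y: successors {u, x, y, z}; ◇p ∧ □p there: u:F, x:T, y:F, z:F. ✗
z: successors {u}; ◇p ∧ □p there: u:F. ✗
— 1 world.

3 and 1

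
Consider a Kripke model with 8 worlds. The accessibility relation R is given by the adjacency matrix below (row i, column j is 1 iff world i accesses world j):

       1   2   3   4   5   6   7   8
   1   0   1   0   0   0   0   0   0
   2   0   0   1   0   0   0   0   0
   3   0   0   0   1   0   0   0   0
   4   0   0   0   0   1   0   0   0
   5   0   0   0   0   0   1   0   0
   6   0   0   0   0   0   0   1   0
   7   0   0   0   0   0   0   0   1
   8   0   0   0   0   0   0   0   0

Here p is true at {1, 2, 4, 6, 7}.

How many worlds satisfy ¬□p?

3

1: □p is T. ✗
2: □p is F. ✓
3: □p is T. ✗
4: □p is F. ✓
5: □p is T. ✗
6: □p is T. ✗
7: □p is F. ✓
8: □p is T. ✗
Satisfying worlds: {2, 4, 7}.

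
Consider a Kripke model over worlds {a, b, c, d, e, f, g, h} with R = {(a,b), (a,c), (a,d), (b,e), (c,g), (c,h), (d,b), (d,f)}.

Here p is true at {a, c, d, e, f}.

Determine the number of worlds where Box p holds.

a: successors {b, c, d}; p there: b:F, c:T, d:T. ✗
b: successors {e}; p there: e:T. ✓
c: successors {g, h}; p there: g:F, h:F. ✗
d: successors {b, f}; p there: b:F, f:T. ✗
e: no successors, so Box p holds vacuously. ✓
f: no successors, so Box p holds vacuously. ✓
g: no successors, so Box p holds vacuously. ✓
h: no successors, so Box p holds vacuously. ✓
Satisfying worlds: {b, e, f, g, h}.

5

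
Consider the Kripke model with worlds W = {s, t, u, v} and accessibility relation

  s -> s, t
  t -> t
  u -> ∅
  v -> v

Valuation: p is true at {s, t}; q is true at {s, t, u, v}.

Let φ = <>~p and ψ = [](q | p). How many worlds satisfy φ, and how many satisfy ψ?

For <>~p:
s: successors {s, t}; ~p there: s:F, t:F. ✗
t: successors {t}; ~p there: t:F. ✗
u: no successors, so <>~p fails. ✗
v: successors {v}; ~p there: v:T. ✓
— 1 world.
For [](q | p):
s: successors {s, t}; q | p there: s:T, t:T. ✓
t: successors {t}; q | p there: t:T. ✓
u: no successors, so [](q | p) holds vacuously. ✓
v: successors {v}; q | p there: v:T. ✓
— 4 worlds.

1 and 4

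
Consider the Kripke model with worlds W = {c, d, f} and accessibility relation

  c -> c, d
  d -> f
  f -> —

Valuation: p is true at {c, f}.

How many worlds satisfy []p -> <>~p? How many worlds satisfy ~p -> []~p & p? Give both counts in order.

1 and 2

For []p -> <>~p:
c: []p is F, <>~p is T. ✓
d: []p is T, <>~p is F. ✗
f: []p is T, <>~p is F. ✗
— 1 world.
For ~p -> []~p & p:
c: ~p is F, []~p & p is F. ✓
d: ~p is T, []~p & p is F. ✗
f: ~p is F, []~p & p is T. ✓
— 2 worlds.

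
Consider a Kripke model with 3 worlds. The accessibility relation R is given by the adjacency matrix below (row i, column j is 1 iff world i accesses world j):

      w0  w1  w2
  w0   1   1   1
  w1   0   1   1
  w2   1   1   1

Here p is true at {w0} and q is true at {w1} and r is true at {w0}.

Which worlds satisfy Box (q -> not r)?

{w0, w1, w2}

w0: successors {w0, w1, w2}; q -> not r there: w0:T, w1:T, w2:T. ✓
w1: successors {w1, w2}; q -> not r there: w1:T, w2:T. ✓
w2: successors {w0, w1, w2}; q -> not r there: w0:T, w1:T, w2:T. ✓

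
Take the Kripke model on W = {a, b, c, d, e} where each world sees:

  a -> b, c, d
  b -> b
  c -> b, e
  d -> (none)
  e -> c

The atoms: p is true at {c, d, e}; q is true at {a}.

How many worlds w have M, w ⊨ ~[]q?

a: []q is F. ✓
b: []q is F. ✓
c: []q is F. ✓
d: []q is T. ✗
e: []q is F. ✓
Satisfying worlds: {a, b, c, e}.

4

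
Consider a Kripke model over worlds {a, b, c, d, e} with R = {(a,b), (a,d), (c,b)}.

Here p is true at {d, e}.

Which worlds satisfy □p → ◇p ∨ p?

a: □p is F, ◇p ∨ p is T. ✓
b: □p is T, ◇p ∨ p is F. ✗
c: □p is F, ◇p ∨ p is F. ✓
d: □p is T, ◇p ∨ p is T. ✓
e: □p is T, ◇p ∨ p is T. ✓

{a, c, d, e}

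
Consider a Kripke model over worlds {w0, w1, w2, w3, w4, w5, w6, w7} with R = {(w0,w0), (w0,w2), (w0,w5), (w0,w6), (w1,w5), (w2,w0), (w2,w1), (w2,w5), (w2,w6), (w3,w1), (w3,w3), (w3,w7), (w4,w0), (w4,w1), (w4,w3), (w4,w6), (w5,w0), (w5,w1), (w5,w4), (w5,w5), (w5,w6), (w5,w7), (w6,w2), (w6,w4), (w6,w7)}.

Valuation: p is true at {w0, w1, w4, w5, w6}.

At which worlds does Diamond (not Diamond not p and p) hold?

{w2, w3, w4, w5}

w0: successors {w0, w2, w5, w6}; not Diamond not p and p there: w0:F, w2:F, w5:F, w6:F. ✗
w1: successors {w5}; not Diamond not p and p there: w5:F. ✗
w2: successors {w0, w1, w5, w6}; not Diamond not p and p there: w0:F, w1:T, w5:F, w6:F. ✓
w3: successors {w1, w3, w7}; not Diamond not p and p there: w1:T, w3:F, w7:F. ✓
w4: successors {w0, w1, w3, w6}; not Diamond not p and p there: w0:F, w1:T, w3:F, w6:F. ✓
w5: successors {w0, w1, w4, w5, w6, w7}; not Diamond not p and p there: w0:F, w1:T, w4:F, w5:F, w6:F, w7:F. ✓
w6: successors {w2, w4, w7}; not Diamond not p and p there: w2:F, w4:F, w7:F. ✗
w7: no successors, so Diamond (not Diamond not p and p) fails. ✗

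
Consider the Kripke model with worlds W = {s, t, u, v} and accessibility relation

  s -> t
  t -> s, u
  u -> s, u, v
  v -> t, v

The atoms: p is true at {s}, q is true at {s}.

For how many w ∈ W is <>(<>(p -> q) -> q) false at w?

2

s: successors {t}; <>(p -> q) -> q there: t:F. ✗
t: successors {s, u}; <>(p -> q) -> q there: s:T, u:F. ✓
u: successors {s, u, v}; <>(p -> q) -> q there: s:T, u:F, v:F. ✓
v: successors {t, v}; <>(p -> q) -> q there: t:F, v:F. ✗
Satisfying worlds: {t, u}.
So <>(<>(p -> q) -> q) fails at the other 2 worlds.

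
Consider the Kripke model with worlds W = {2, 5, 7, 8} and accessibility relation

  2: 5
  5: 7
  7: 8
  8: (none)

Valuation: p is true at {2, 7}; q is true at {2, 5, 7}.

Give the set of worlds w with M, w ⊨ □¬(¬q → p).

2: successors {5}; ¬(¬q → p) there: 5:F. ✗
5: successors {7}; ¬(¬q → p) there: 7:F. ✗
7: successors {8}; ¬(¬q → p) there: 8:T. ✓
8: no successors, so □¬(¬q → p) holds vacuously. ✓

{7, 8}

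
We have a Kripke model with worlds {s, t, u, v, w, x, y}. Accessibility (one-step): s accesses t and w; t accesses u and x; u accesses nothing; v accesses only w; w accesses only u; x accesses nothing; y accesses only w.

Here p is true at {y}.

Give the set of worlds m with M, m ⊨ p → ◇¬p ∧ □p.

{s, t, u, v, w, x}

s: p is F, ◇¬p ∧ □p is F. ✓
t: p is F, ◇¬p ∧ □p is F. ✓
u: p is F, ◇¬p ∧ □p is F. ✓
v: p is F, ◇¬p ∧ □p is F. ✓
w: p is F, ◇¬p ∧ □p is F. ✓
x: p is F, ◇¬p ∧ □p is F. ✓
y: p is T, ◇¬p ∧ □p is F. ✗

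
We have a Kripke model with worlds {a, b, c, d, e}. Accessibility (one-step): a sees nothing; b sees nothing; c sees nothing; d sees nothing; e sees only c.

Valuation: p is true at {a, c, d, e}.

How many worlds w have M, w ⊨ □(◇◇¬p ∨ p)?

a: no successors, so □(◇◇¬p ∨ p) holds vacuously. ✓
b: no successors, so □(◇◇¬p ∨ p) holds vacuously. ✓
c: no successors, so □(◇◇¬p ∨ p) holds vacuously. ✓
d: no successors, so □(◇◇¬p ∨ p) holds vacuously. ✓
e: successors {c}; ◇◇¬p ∨ p there: c:T. ✓
Satisfying worlds: {a, b, c, d, e}.

5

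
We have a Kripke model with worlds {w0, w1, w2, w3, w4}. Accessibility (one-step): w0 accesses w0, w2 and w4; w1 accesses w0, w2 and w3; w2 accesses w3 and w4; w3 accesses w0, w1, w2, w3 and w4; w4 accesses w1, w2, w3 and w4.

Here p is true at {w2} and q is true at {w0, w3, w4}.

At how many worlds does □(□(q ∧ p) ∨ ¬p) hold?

1

w0: successors {w0, w2, w4}; □(q ∧ p) ∨ ¬p there: w0:T, w2:F, w4:T. ✗
w1: successors {w0, w2, w3}; □(q ∧ p) ∨ ¬p there: w0:T, w2:F, w3:T. ✗
w2: successors {w3, w4}; □(q ∧ p) ∨ ¬p there: w3:T, w4:T. ✓
w3: successors {w0, w1, w2, w3, w4}; □(q ∧ p) ∨ ¬p there: w0:T, w1:T, w2:F, w3:T, w4:T. ✗
w4: successors {w1, w2, w3, w4}; □(q ∧ p) ∨ ¬p there: w1:T, w2:F, w3:T, w4:T. ✗
Satisfying worlds: {w2}.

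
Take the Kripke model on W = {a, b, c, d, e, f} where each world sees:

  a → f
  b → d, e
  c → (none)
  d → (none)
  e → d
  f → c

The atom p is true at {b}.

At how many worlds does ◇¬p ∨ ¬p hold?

a: ◇¬p is T, ¬p is T. ✓
b: ◇¬p is T, ¬p is F. ✓
c: ◇¬p is F, ¬p is T. ✓
d: ◇¬p is F, ¬p is T. ✓
e: ◇¬p is T, ¬p is T. ✓
f: ◇¬p is T, ¬p is T. ✓
Satisfying worlds: {a, b, c, d, e, f}.

6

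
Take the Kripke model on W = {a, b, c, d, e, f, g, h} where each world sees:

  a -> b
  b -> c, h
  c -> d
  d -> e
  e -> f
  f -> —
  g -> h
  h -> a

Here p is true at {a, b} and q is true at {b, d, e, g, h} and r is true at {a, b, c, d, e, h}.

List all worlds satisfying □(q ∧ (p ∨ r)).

a: successors {b}; q ∧ (p ∨ r) there: b:T. ✓
b: successors {c, h}; q ∧ (p ∨ r) there: c:F, h:T. ✗
c: successors {d}; q ∧ (p ∨ r) there: d:T. ✓
d: successors {e}; q ∧ (p ∨ r) there: e:T. ✓
e: successors {f}; q ∧ (p ∨ r) there: f:F. ✗
f: no successors, so □(q ∧ (p ∨ r)) holds vacuously. ✓
g: successors {h}; q ∧ (p ∨ r) there: h:T. ✓
h: successors {a}; q ∧ (p ∨ r) there: a:F. ✗

{a, c, d, f, g}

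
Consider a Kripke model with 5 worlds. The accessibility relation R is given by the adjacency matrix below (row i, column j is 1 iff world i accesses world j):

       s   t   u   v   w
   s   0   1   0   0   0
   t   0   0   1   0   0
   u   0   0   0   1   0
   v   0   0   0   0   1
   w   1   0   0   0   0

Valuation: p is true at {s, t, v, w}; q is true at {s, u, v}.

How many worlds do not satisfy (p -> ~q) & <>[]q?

s: p -> ~q is F, <>[]q is T. ✗
t: p -> ~q is T, <>[]q is T. ✓
u: p -> ~q is T, <>[]q is F. ✗
v: p -> ~q is F, <>[]q is T. ✗
w: p -> ~q is T, <>[]q is F. ✗
Satisfying worlds: {t}.
So (p -> ~q) & <>[]q fails at the other 4 worlds.

4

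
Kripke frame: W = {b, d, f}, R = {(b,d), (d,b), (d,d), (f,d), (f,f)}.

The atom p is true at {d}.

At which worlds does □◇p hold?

{b, d, f}

b: successors {d}; ◇p there: d:T. ✓
d: successors {b, d}; ◇p there: b:T, d:T. ✓
f: successors {d, f}; ◇p there: d:T, f:T. ✓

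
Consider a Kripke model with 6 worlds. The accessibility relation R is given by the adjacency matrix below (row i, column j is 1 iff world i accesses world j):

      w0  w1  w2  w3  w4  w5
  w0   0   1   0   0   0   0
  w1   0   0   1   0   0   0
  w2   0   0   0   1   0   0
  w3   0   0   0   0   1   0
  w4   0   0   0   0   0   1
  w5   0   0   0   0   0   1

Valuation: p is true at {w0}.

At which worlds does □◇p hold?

w0: successors {w1}; ◇p there: w1:F. ✗
w1: successors {w2}; ◇p there: w2:F. ✗
w2: successors {w3}; ◇p there: w3:F. ✗
w3: successors {w4}; ◇p there: w4:F. ✗
w4: successors {w5}; ◇p there: w5:F. ✗
w5: successors {w5}; ◇p there: w5:F. ✗

∅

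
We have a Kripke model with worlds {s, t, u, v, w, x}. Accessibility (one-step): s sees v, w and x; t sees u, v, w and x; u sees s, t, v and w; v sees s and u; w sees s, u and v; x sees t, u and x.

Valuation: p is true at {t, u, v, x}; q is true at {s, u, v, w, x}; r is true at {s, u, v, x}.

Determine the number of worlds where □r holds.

2

s: successors {v, w, x}; r there: v:T, w:F, x:T. ✗
t: successors {u, v, w, x}; r there: u:T, v:T, w:F, x:T. ✗
u: successors {s, t, v, w}; r there: s:T, t:F, v:T, w:F. ✗
v: successors {s, u}; r there: s:T, u:T. ✓
w: successors {s, u, v}; r there: s:T, u:T, v:T. ✓
x: successors {t, u, x}; r there: t:F, u:T, x:T. ✗
Satisfying worlds: {v, w}.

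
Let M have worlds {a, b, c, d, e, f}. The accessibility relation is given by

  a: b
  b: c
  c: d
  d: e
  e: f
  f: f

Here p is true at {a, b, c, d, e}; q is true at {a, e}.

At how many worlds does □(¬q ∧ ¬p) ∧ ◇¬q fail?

a: □(¬q ∧ ¬p) is F, ◇¬q is T. ✗
b: □(¬q ∧ ¬p) is F, ◇¬q is T. ✗
c: □(¬q ∧ ¬p) is F, ◇¬q is T. ✗
d: □(¬q ∧ ¬p) is F, ◇¬q is F. ✗
e: □(¬q ∧ ¬p) is T, ◇¬q is T. ✓
f: □(¬q ∧ ¬p) is T, ◇¬q is T. ✓
Satisfying worlds: {e, f}.
So □(¬q ∧ ¬p) ∧ ◇¬q fails at the other 4 worlds.

4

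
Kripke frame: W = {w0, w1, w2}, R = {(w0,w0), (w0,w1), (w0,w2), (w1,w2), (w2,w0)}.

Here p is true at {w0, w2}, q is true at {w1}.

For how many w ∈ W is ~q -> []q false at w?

2

w0: ~q is T, []q is F. ✗
w1: ~q is F, []q is F. ✓
w2: ~q is T, []q is F. ✗
Satisfying worlds: {w1}.
So ~q -> []q fails at the other 2 worlds.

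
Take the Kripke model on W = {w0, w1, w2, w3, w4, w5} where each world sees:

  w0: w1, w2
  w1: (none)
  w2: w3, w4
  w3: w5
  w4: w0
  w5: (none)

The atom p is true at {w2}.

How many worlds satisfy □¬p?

5

w0: successors {w1, w2}; ¬p there: w1:T, w2:F. ✗
w1: no successors, so □¬p holds vacuously. ✓
w2: successors {w3, w4}; ¬p there: w3:T, w4:T. ✓
w3: successors {w5}; ¬p there: w5:T. ✓
w4: successors {w0}; ¬p there: w0:T. ✓
w5: no successors, so □¬p holds vacuously. ✓
Satisfying worlds: {w1, w2, w3, w4, w5}.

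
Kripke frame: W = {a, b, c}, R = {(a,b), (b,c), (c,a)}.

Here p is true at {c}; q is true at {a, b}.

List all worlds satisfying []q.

{a, c}

a: successors {b}; q there: b:T. ✓
b: successors {c}; q there: c:F. ✗
c: successors {a}; q there: a:T. ✓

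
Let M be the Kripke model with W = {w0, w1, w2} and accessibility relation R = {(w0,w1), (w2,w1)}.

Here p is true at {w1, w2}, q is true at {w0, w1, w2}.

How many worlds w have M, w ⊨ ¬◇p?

1

w0: ◇p is T. ✗
w1: ◇p is F. ✓
w2: ◇p is T. ✗
Satisfying worlds: {w1}.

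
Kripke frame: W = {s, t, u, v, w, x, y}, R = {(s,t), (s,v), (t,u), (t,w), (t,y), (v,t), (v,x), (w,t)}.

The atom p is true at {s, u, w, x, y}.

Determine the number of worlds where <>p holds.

2

s: successors {t, v}; p there: t:F, v:F. ✗
t: successors {u, w, y}; p there: u:T, w:T, y:T. ✓
u: no successors, so <>p fails. ✗
v: successors {t, x}; p there: t:F, x:T. ✓
w: successors {t}; p there: t:F. ✗
x: no successors, so <>p fails. ✗
y: no successors, so <>p fails. ✗
Satisfying worlds: {t, v}.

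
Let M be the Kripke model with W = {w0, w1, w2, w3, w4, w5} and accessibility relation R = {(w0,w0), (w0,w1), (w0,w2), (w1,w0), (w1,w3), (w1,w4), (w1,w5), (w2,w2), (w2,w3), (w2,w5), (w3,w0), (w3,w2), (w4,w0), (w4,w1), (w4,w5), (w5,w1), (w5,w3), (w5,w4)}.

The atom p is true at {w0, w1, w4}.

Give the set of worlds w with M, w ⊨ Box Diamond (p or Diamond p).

{w0, w1, w2, w3, w4, w5}

w0: successors {w0, w1, w2}; Diamond (p or Diamond p) there: w0:T, w1:T, w2:T. ✓
w1: successors {w0, w3, w4, w5}; Diamond (p or Diamond p) there: w0:T, w3:T, w4:T, w5:T. ✓
w2: successors {w2, w3, w5}; Diamond (p or Diamond p) there: w2:T, w3:T, w5:T. ✓
w3: successors {w0, w2}; Diamond (p or Diamond p) there: w0:T, w2:T. ✓
w4: successors {w0, w1, w5}; Diamond (p or Diamond p) there: w0:T, w1:T, w5:T. ✓
w5: successors {w1, w3, w4}; Diamond (p or Diamond p) there: w1:T, w3:T, w4:T. ✓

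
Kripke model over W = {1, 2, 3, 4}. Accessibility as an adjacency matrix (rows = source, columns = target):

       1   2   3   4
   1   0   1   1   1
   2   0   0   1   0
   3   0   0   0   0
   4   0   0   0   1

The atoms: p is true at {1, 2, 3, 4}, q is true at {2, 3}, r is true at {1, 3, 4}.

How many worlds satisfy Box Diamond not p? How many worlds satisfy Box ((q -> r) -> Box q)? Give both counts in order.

1 and 2

For Box Diamond not p:
1: successors {2, 3, 4}; Diamond not p there: 2:F, 3:F, 4:F. ✗
2: successors {3}; Diamond not p there: 3:F. ✗
3: no successors, so Box Diamond not p holds vacuously. ✓
4: successors {4}; Diamond not p there: 4:F. ✗
— 1 world.
For Box ((q -> r) -> Box q):
1: successors {2, 3, 4}; (q -> r) -> Box q there: 2:T, 3:T, 4:F. ✗
2: successors {3}; (q -> r) -> Box q there: 3:T. ✓
3: no successors, so Box ((q -> r) -> Box q) holds vacuously. ✓
4: successors {4}; (q -> r) -> Box q there: 4:F. ✗
— 2 worlds.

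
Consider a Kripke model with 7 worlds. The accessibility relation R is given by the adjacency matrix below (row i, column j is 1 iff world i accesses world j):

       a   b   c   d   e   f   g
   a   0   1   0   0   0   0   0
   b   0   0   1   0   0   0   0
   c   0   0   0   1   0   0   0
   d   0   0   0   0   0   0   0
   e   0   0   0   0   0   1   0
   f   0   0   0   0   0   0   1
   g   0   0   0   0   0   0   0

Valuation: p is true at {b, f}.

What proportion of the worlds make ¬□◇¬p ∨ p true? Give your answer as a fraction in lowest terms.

a: ¬□◇¬p is F, p is F. ✗
b: ¬□◇¬p is F, p is T. ✓
c: ¬□◇¬p is T, p is F. ✓
d: ¬□◇¬p is F, p is F. ✗
e: ¬□◇¬p is F, p is F. ✗
f: ¬□◇¬p is T, p is T. ✓
g: ¬□◇¬p is F, p is F. ✗
That's 3 of 7 worlds, so 3/7.

3/7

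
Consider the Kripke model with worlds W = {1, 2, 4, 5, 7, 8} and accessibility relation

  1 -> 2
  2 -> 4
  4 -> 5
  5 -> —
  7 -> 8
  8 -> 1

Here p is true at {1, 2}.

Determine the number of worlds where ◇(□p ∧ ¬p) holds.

1: successors {2}; □p ∧ ¬p there: 2:F. ✗
2: successors {4}; □p ∧ ¬p there: 4:F. ✗
4: successors {5}; □p ∧ ¬p there: 5:T. ✓
5: no successors, so ◇(□p ∧ ¬p) fails. ✗
7: successors {8}; □p ∧ ¬p there: 8:T. ✓
8: successors {1}; □p ∧ ¬p there: 1:F. ✗
Satisfying worlds: {4, 7}.

2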